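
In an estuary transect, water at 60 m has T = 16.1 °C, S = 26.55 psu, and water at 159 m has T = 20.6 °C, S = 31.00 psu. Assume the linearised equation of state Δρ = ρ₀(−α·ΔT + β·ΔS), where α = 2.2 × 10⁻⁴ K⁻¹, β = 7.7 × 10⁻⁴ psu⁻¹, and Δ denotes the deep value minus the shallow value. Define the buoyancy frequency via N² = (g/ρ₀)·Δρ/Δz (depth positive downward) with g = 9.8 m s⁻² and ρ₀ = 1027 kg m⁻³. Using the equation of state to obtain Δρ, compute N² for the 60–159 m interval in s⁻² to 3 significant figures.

ΔT = +4.5 K, ΔS = +4.45 psu (deep − shallow).
Δρ/ρ₀ = −αΔT + βΔS = -9.90 × 10⁻⁴ + 3.4265 × 10⁻³ = 2.4365 × 10⁻³, so Δρ ≈ 2.502 kg m⁻³.
N² = (g/ρ₀)·Δρ/Δz = g·(Δρ/ρ₀)/Δz = 9.8 × 2.4365 × 10⁻³ / 99 = 2.4119 × 10⁻⁴ s⁻² ≈ 2.41 × 10⁻⁴ s⁻².

2.41 × 10⁻⁴ s⁻²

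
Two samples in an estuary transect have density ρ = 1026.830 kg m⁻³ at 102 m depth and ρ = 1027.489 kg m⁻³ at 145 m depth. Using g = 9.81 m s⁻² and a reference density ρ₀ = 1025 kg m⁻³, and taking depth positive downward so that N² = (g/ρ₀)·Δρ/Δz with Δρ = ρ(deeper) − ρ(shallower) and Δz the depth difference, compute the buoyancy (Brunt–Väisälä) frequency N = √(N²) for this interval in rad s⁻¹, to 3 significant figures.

Δρ = 1027.489 − 1026.830 = 0.659 kg m⁻³ over Δz = 145 − 102 = 43 m.
N² = (9.81/1025) × (0.659/43) = 1.4668 × 10⁻⁴ s⁻².
N = √(1.4668 × 10⁻⁴) = 0.012111 rad s⁻¹ ≈ 0.0121 rad s⁻¹.

0.0121 rad s⁻¹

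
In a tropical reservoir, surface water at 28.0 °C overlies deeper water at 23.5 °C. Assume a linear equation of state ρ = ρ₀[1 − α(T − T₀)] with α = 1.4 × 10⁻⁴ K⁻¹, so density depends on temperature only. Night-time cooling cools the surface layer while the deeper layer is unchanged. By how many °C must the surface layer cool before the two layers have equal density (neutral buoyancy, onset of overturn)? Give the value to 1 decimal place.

With temperature the only control, equal density requires T_surf′ = T_deep.
T_surf′ = 23.5 °C.
Cooling required: 28.0 − 23.5 = 4.5 °C.

4.5 °C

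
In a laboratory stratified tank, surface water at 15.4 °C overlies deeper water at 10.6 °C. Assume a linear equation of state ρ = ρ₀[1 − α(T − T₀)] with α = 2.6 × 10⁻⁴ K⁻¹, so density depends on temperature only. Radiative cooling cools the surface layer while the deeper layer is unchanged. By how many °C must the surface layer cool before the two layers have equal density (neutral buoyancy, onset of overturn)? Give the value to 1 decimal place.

4.8 °C

With temperature the only control, equal density requires T_surf′ = T_deep.
T_surf′ = 10.6 °C.
Cooling required: 15.4 − 10.6 = 4.8 °C.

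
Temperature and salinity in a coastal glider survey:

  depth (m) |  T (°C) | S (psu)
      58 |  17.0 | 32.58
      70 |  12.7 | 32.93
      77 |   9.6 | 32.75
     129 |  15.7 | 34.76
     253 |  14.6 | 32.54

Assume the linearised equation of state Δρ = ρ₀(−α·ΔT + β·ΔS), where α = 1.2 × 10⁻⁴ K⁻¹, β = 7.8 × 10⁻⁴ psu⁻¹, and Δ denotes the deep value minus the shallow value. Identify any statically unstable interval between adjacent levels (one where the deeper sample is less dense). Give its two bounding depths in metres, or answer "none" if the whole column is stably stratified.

129–253 m

Evaluate Δρ/ρ₀ = −αΔT + βΔS across each adjacent pair:
  58–70 m: −αΔT+βΔS = −(1.2 × 10⁻⁴)(-4.3)+(7.8 × 10⁻⁴)(+0.35) = 7.9 × 10⁻⁴ → stable
  70–77 m: −αΔT+βΔS = −(1.2 × 10⁻⁴)(-3.1)+(7.8 × 10⁻⁴)(-0.18) = 2.3 × 10⁻⁴ → stable
  77–129 m: −αΔT+βΔS = −(1.2 × 10⁻⁴)(+6.1)+(7.8 × 10⁻⁴)(+2.01) = 8.4 × 10⁻⁴ → stable
  129–253 m: −αΔT+βΔS = −(1.2 × 10⁻⁴)(-1.1)+(7.8 × 10⁻⁴)(-2.22) = -1.6 × 10⁻³ → UNSTABLE
The 129–253 m interval has Δρ < 0: lighter water underlies denser water.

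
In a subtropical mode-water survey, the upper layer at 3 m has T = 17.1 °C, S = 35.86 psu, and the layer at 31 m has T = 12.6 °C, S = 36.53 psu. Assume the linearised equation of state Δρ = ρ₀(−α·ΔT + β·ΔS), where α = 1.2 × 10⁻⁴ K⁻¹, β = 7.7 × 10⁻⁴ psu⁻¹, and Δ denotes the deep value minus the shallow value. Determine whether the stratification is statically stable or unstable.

stable

ΔT = 12.6 − 17.1 = -4.5 K and ΔS = 36.53 − 35.86 = +0.67 psu (deep − shallow).
−αΔT = 5.40 × 10⁻⁴; βΔS = 5.159 × 10⁻⁴; sum Δρ/ρ₀ = 1.0559 × 10⁻³.
Δρ/ρ₀ > 0, so Δρ > 0: deeper water is denser → statically stable.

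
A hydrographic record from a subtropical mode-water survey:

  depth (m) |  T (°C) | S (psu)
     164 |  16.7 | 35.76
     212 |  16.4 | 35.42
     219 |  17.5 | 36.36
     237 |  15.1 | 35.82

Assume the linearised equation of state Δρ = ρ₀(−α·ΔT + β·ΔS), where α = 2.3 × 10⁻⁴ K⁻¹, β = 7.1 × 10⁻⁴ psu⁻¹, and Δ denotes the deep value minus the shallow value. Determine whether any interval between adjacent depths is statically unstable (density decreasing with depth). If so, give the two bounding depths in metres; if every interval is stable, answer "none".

Evaluate Δρ/ρ₀ = −αΔT + βΔS across each adjacent pair:
  164–212 m: −αΔT+βΔS = −(2.3 × 10⁻⁴)(-0.3)+(7.1 × 10⁻⁴)(-0.34) = -1.7 × 10⁻⁴ → UNSTABLE
  212–219 m: −αΔT+βΔS = −(2.3 × 10⁻⁴)(+1.1)+(7.1 × 10⁻⁴)(+0.94) = 4.1 × 10⁻⁴ → stable
  219–237 m: −αΔT+βΔS = −(2.3 × 10⁻⁴)(-2.4)+(7.1 × 10⁻⁴)(-0.54) = 1.7 × 10⁻⁴ → stable
The 164–212 m interval has Δρ < 0: lighter water underlies denser water.

164–212 m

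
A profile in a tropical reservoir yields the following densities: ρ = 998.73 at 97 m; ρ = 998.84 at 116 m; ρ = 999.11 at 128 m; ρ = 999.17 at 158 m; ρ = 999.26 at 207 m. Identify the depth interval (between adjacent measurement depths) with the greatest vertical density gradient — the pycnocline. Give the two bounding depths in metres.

116–128 m

Compute the density gradient over each adjacent pair:
  97–116 m: Δρ/Δz = 0.11/19 = 5.8 × 10⁻³ kg m⁻⁴
  116–128 m: Δρ/Δz = 0.27/12 = 0.023 kg m⁻⁴
  128–158 m: Δρ/Δz = 0.06/30 = 2.0 × 10⁻³ kg m⁻⁴
  158–207 m: Δρ/Δz = 0.09/49 = 1.8 × 10⁻³ kg m⁻⁴
The largest gradient is in the 116–128 m interval — the pycnocline.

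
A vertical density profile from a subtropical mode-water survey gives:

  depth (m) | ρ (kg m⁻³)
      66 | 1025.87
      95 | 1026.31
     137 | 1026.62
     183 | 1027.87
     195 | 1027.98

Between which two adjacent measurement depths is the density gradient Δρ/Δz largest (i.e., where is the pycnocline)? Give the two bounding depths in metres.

Compute the density gradient over each adjacent pair:
  66–95 m: Δρ/Δz = 0.44/29 = 0.015 kg m⁻⁴
  95–137 m: Δρ/Δz = 0.31/42 = 7.4 × 10⁻³ kg m⁻⁴
  137–183 m: Δρ/Δz = 1.25/46 = 0.027 kg m⁻⁴
  183–195 m: Δρ/Δz = 0.11/12 = 9.2 × 10⁻³ kg m⁻⁴
The largest gradient is in the 137–183 m interval — the pycnocline.

137–183 m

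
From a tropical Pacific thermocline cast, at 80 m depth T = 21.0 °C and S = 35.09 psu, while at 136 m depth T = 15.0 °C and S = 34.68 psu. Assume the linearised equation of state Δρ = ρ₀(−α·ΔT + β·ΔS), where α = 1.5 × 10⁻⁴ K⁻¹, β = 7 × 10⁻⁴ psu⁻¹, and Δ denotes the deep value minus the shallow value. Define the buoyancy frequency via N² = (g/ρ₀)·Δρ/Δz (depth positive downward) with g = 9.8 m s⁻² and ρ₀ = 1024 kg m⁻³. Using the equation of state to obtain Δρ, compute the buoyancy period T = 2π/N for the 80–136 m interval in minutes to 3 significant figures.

ΔT = -6.0 K, ΔS = -0.41 psu (deep − shallow).
Δρ/ρ₀ = −αΔT + βΔS = 9.00 × 10⁻⁴ − 2.87 × 10⁻⁴ = 6.13 × 10⁻⁴, so Δρ ≈ 0.6277 kg m⁻³.
N² = (g/ρ₀)·Δρ/Δz = g·(Δρ/ρ₀)/Δz = 9.8 × 6.13 × 10⁻⁴ / 56 = 1.0728 × 10⁻⁴ s⁻².
N = √(1.0728 × 10⁻⁴) = 0.010358 rad s⁻¹ → T = 2π/N = 606.60 s = 10.110 min ≈ 10.1 min.

10.1 min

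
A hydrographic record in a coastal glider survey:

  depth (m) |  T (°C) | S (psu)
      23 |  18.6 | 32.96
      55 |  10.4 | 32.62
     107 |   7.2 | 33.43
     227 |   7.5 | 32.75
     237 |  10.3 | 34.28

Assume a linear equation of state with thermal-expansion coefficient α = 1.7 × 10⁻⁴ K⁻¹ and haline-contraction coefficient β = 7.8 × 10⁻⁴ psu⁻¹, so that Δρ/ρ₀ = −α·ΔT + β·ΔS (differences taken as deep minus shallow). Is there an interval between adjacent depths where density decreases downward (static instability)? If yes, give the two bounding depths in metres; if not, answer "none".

107–227 m

Evaluate Δρ/ρ₀ = −αΔT + βΔS across each adjacent pair:
  23–55 m: −αΔT+βΔS = −(1.7 × 10⁻⁴)(-8.2)+(7.8 × 10⁻⁴)(-0.34) = 1.1 × 10⁻³ → stable
  55–107 m: −αΔT+βΔS = −(1.7 × 10⁻⁴)(-3.2)+(7.8 × 10⁻⁴)(+0.81) = 1.2 × 10⁻³ → stable
  107–227 m: −αΔT+βΔS = −(1.7 × 10⁻⁴)(+0.3)+(7.8 × 10⁻⁴)(-0.68) = -5.8 × 10⁻⁴ → UNSTABLE
  227–237 m: −αΔT+βΔS = −(1.7 × 10⁻⁴)(+2.8)+(7.8 × 10⁻⁴)(+1.53) = 7.2 × 10⁻⁴ → stable
The 107–227 m interval has Δρ < 0: lighter water underlies denser water.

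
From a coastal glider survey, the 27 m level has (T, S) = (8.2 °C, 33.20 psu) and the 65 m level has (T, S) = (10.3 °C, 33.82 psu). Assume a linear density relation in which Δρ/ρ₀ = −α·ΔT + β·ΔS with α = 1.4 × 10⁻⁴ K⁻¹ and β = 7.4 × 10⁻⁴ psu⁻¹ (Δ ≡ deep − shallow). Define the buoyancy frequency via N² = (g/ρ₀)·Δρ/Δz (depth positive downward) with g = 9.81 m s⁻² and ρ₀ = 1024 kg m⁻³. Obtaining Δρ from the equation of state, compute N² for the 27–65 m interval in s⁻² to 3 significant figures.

4.25 × 10⁻⁵ s⁻²

ΔT = +2.1 K, ΔS = +0.62 psu (deep − shallow).
Δρ/ρ₀ = −αΔT + βΔS = -2.94 × 10⁻⁴ + 4.588 × 10⁻⁴ = 1.648 × 10⁻⁴, so Δρ ≈ 0.1688 kg m⁻³.
N² = (g/ρ₀)·Δρ/Δz = g·(Δρ/ρ₀)/Δz = 9.81 × 1.648 × 10⁻⁴ / 38 = 4.2544 × 10⁻⁵ s⁻² ≈ 4.25 × 10⁻⁵ s⁻².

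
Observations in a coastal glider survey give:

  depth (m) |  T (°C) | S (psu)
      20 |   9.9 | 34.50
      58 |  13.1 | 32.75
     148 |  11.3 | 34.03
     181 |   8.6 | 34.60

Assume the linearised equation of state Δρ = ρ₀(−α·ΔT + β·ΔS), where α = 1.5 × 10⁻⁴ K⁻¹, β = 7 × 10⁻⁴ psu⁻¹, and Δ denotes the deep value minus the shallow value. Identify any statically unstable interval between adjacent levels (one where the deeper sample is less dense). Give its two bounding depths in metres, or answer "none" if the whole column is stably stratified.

20–58 m

Evaluate Δρ/ρ₀ = −αΔT + βΔS across each adjacent pair:
  20–58 m: −αΔT+βΔS = −(1.5 × 10⁻⁴)(+3.2)+(7 × 10⁻⁴)(-1.75) = -1.7 × 10⁻³ → UNSTABLE
  58–148 m: −αΔT+βΔS = −(1.5 × 10⁻⁴)(-1.8)+(7 × 10⁻⁴)(+1.28) = 1.2 × 10⁻³ → stable
  148–181 m: −αΔT+βΔS = −(1.5 × 10⁻⁴)(-2.7)+(7 × 10⁻⁴)(+0.57) = 8.0 × 10⁻⁴ → stable
The 20–58 m interval has Δρ < 0: lighter water underlies denser water.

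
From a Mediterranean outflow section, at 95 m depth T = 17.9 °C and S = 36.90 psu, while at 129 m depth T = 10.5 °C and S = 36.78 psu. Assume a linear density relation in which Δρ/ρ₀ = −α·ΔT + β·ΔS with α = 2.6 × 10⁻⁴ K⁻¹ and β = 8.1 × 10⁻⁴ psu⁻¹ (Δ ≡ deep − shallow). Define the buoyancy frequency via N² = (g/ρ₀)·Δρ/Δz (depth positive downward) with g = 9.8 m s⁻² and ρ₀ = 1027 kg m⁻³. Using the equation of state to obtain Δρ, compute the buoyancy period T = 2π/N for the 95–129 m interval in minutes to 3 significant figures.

4.56 min

ΔT = -7.4 K, ΔS = -0.12 psu (deep − shallow).
Δρ/ρ₀ = −αΔT + βΔS = 1.924 × 10⁻³ − 9.72 × 10⁻⁵ = 1.8268 × 10⁻³, so Δρ ≈ 1.876 kg m⁻³.
N² = (g/ρ₀)·Δρ/Δz = g·(Δρ/ρ₀)/Δz = 9.8 × 1.8268 × 10⁻³ / 34 = 5.2655 × 10⁻⁴ s⁻².
N = √(5.2655 × 10⁻⁴) = 0.022947 rad s⁻¹ → T = 2π/N = 273.81 s = 4.5635 min ≈ 4.56 min.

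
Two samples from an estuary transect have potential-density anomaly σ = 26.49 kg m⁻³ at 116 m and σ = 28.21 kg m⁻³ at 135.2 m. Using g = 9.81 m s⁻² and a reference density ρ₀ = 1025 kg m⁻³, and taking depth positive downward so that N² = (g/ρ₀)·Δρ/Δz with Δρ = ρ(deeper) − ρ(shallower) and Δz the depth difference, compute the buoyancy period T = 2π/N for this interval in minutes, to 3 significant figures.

3.58 min

Δρ = 1028.21 − 1026.49 = 1.72 kg m⁻³ over Δz = 135.2 − 116 = 19.2 m.
N² = (9.81/1025) × (1.72/19.2) = 8.5738 × 10⁻⁴ s⁻².
N = √(8.5738 × 10⁻⁴) = 0.029281 rad s⁻¹, so T = 2π/N = 214.58 s = 3.5763 min ≈ 3.58 min.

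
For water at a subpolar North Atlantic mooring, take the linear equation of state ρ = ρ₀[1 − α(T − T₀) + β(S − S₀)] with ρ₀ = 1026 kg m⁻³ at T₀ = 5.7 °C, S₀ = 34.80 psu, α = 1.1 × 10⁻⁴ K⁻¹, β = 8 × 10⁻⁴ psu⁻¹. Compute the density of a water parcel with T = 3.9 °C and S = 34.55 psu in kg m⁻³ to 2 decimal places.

T − T₀ = -1.8 K, S − S₀ = -0.25 psu.
Bracket = 1 − α·(-1.8) + β·(-0.25) = 1 + (-2.00 × 10⁻⁶) = 0.9999980.
ρ = 1026 × 0.9999980 = 1026.00 kg m⁻³.

1026.00 kg m⁻³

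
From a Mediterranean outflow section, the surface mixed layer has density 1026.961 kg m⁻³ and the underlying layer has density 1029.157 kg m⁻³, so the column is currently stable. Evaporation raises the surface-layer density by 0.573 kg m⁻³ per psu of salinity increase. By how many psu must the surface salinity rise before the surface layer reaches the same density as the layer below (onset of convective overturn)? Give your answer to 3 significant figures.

Density deficit of the surface layer: 1029.157 − 1026.961 = 2.196 kg m⁻³.
Required change = 2.196 / 0.573 = 3.83 psu.

3.83 psu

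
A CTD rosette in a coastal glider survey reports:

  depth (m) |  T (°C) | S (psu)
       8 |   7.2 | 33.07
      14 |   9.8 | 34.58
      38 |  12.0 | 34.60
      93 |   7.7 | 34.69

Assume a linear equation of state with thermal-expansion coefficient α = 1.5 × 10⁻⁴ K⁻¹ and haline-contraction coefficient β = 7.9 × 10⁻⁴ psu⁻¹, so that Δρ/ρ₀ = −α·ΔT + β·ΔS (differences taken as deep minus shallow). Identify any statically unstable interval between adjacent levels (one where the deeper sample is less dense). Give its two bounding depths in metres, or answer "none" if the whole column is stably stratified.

14–38 m

Evaluate Δρ/ρ₀ = −αΔT + βΔS across each adjacent pair:
  8–14 m: −αΔT+βΔS = −(1.5 × 10⁻⁴)(+2.6)+(7.9 × 10⁻⁴)(+1.51) = 8.0 × 10⁻⁴ → stable
  14–38 m: −αΔT+βΔS = −(1.5 × 10⁻⁴)(+2.2)+(7.9 × 10⁻⁴)(+0.02) = -3.1 × 10⁻⁴ → UNSTABLE
  38–93 m: −αΔT+βΔS = −(1.5 × 10⁻⁴)(-4.3)+(7.9 × 10⁻⁴)(+0.09) = 7.2 × 10⁻⁴ → stable
The 14–38 m interval has Δρ < 0: lighter water underlies denser water.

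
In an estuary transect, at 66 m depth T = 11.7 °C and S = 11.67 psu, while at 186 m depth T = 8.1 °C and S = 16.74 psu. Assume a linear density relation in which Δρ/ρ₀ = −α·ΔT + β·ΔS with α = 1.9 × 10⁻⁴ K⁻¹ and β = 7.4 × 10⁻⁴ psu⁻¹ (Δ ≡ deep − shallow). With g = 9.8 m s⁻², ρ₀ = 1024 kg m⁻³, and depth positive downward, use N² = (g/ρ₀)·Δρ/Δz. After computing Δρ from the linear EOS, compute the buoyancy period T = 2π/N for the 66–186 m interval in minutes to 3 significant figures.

ΔT = -3.6 K, ΔS = +5.07 psu (deep − shallow).
Δρ/ρ₀ = −αΔT + βΔS = 6.84 × 10⁻⁴ + 3.7518 × 10⁻³ = 4.4358 × 10⁻³, so Δρ ≈ 4.542 kg m⁻³.
N² = (g/ρ₀)·Δρ/Δz = g·(Δρ/ρ₀)/Δz = 9.8 × 4.4358 × 10⁻³ / 120 = 3.6226 × 10⁻⁴ s⁻².
N = √(3.6226 × 10⁻⁴) = 0.019033 rad s⁻¹ → T = 2π/N = 330.12 s = 5.5020 min ≈ 5.50 min.

5.50 min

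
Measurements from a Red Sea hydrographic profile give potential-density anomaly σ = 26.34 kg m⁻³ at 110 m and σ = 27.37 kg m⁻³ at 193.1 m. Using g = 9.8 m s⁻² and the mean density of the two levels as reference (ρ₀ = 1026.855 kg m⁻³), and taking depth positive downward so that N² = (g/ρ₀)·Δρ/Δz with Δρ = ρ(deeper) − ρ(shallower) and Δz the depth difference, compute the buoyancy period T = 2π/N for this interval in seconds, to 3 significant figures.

Δρ = 1027.37 − 1026.34 = 1.03 kg m⁻³ over Δz = 193.1 − 110 = 83.1 m.
N² = (9.8/1026.855) × (1.03/83.1) = 1.1829 × 10⁻⁴ s⁻².
N = √(1.1829 × 10⁻⁴) = 0.010876 rad s⁻¹, so T = 2π/N = 577.71 s ≈ 578 s.

578 s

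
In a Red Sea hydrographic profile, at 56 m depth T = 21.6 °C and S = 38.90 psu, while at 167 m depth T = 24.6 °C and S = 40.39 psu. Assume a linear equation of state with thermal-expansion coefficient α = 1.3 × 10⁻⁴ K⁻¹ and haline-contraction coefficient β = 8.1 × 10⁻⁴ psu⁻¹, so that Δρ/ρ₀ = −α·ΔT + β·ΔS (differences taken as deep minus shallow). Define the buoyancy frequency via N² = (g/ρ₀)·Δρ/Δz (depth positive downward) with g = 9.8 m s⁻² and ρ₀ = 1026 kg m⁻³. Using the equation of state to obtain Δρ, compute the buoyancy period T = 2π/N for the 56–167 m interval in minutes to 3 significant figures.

12.3 min

ΔT = +3.0 K, ΔS = +1.49 psu (deep − shallow).
Δρ/ρ₀ = −αΔT + βΔS = -3.90 × 10⁻⁴ + 1.2069 × 10⁻³ = 8.169 × 10⁻⁴, so Δρ ≈ 0.8381 kg m⁻³.
N² = (g/ρ₀)·Δρ/Δz = g·(Δρ/ρ₀)/Δz = 9.8 × 8.169 × 10⁻⁴ / 111 = 7.2123 × 10⁻⁵ s⁻².
N = √(7.2123 × 10⁻⁵) = 8.4925 × 10⁻³ rad s⁻¹ → T = 2π/N = 739.85 s = 12.331 min ≈ 12.3 min.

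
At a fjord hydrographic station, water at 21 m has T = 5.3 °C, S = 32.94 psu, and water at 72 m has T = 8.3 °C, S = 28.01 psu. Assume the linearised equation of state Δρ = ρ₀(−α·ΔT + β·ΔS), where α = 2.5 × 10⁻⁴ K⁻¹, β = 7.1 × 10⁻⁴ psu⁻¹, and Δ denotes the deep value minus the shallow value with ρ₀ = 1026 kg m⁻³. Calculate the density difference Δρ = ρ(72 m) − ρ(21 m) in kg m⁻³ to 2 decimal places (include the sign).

-4.36 kg m⁻³

ΔT = +3.0 K, ΔS = -4.93 psu (deep − shallow).
Δρ/ρ₀ = −(2.5 × 10⁻⁴)(+3.0) + (7.1 × 10⁻⁴)(-4.93) = -4.2503 × 10⁻³.
Δρ = 1026 × (-4.2503 × 10⁻³) = -4.36 kg m⁻³.
Negative Δρ: lighter below, statically unstable.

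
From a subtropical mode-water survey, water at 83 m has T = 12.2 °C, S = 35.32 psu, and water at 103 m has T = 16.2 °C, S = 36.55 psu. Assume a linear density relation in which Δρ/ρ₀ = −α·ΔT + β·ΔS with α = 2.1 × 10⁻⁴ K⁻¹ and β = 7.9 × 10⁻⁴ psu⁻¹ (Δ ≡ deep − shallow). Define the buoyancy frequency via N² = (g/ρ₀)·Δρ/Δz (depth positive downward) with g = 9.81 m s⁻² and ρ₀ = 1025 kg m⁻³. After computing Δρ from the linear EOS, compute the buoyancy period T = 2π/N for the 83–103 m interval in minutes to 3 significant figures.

ΔT = +4.0 K, ΔS = +1.23 psu (deep − shallow).
Δρ/ρ₀ = −αΔT + βΔS = -8.40 × 10⁻⁴ + 9.717 × 10⁻⁴ = 1.317 × 10⁻⁴, so Δρ ≈ 0.1350 kg m⁻³.
N² = (g/ρ₀)·Δρ/Δz = g·(Δρ/ρ₀)/Δz = 9.81 × 1.317 × 10⁻⁴ / 20 = 6.4599 × 10⁻⁵ s⁻².
N = √(6.4599 × 10⁻⁵) = 8.0374 × 10⁻³ rad s⁻¹ → T = 2π/N = 781.74 s = 13.029 min ≈ 13.0 min.

13.0 min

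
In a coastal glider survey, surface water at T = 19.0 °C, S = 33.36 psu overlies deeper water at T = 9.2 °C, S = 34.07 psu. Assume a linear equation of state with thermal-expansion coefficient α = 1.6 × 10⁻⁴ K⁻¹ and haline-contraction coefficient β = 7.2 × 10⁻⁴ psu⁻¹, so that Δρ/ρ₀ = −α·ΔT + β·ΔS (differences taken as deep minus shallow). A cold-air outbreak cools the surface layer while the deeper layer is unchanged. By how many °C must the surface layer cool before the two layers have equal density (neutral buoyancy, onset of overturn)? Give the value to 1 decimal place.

13.0 °C

Neutral buoyancy requires Δρ = 0, i.e. −α(T_deep − T_surf′) + β(S_deep − S_surf) = 0.
T_surf′ = T_deep − (β/α)·ΔS = 9.2 − (7.2 × 10⁻⁴/1.6 × 10⁻⁴)·(+0.71) = 6.005 °C.
Cooling required: 19.0 − (6.005) = 12.995 °C.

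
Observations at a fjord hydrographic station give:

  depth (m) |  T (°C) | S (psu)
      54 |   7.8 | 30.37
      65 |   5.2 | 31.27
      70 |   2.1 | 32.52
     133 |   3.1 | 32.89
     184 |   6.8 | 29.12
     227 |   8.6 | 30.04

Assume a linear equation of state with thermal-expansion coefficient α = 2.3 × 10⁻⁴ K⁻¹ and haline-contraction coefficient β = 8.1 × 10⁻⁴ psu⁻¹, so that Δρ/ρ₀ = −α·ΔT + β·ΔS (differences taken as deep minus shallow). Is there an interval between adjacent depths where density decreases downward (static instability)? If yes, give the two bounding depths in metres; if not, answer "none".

133–184 m

Evaluate Δρ/ρ₀ = −αΔT + βΔS across each adjacent pair:
  54–65 m: −αΔT+βΔS = −(2.3 × 10⁻⁴)(-2.6)+(8.1 × 10⁻⁴)(+0.90) = 1.3 × 10⁻³ → stable
  65–70 m: −αΔT+βΔS = −(2.3 × 10⁻⁴)(-3.1)+(8.1 × 10⁻⁴)(+1.25) = 1.7 × 10⁻³ → stable
  70–133 m: −αΔT+βΔS = −(2.3 × 10⁻⁴)(+1.0)+(8.1 × 10⁻⁴)(+0.37) = 7.0 × 10⁻⁵ → stable
  133–184 m: −αΔT+βΔS = −(2.3 × 10⁻⁴)(+3.7)+(8.1 × 10⁻⁴)(-3.77) = -3.9 × 10⁻³ → UNSTABLE
  184–227 m: −αΔT+βΔS = −(2.3 × 10⁻⁴)(+1.8)+(8.1 × 10⁻⁴)(+0.92) = 3.3 × 10⁻⁴ → stable
The 133–184 m interval has Δρ < 0: lighter water underlies denser water.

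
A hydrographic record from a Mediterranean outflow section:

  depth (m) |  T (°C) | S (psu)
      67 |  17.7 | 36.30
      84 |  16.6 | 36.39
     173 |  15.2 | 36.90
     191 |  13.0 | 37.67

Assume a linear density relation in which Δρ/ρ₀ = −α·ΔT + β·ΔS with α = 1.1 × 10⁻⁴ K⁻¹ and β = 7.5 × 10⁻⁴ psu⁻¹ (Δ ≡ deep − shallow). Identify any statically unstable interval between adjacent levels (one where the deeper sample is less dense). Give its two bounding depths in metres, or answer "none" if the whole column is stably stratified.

none

Evaluate Δρ/ρ₀ = −αΔT + βΔS across each adjacent pair:
  67–84 m: −αΔT+βΔS = −(1.1 × 10⁻⁴)(-1.1)+(7.5 × 10⁻⁴)(+0.09) = 1.9 × 10⁻⁴ → stable
  84–173 m: −αΔT+βΔS = −(1.1 × 10⁻⁴)(-1.4)+(7.5 × 10⁻⁴)(+0.51) = 5.4 × 10⁻⁴ → stable
  173–191 m: −αΔT+βΔS = −(1.1 × 10⁻⁴)(-2.2)+(7.5 × 10⁻⁴)(+0.77) = 8.2 × 10⁻⁴ → stable
Every interval has Δρ > 0: the column is stably stratified throughout.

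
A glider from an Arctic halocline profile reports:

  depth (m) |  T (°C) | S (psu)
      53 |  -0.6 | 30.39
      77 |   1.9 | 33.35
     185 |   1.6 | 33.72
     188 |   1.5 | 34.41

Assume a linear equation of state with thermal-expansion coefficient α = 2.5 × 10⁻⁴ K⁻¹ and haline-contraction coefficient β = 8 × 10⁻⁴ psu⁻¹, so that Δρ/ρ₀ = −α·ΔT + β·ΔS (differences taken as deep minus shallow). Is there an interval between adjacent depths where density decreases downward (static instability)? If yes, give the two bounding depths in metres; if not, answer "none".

Evaluate Δρ/ρ₀ = −αΔT + βΔS across each adjacent pair:
  53–77 m: −αΔT+βΔS = −(2.5 × 10⁻⁴)(+2.5)+(8 × 10⁻⁴)(+2.96) = 1.7 × 10⁻³ → stable
  77–185 m: −αΔT+βΔS = −(2.5 × 10⁻⁴)(-0.3)+(8 × 10⁻⁴)(+0.37) = 3.7 × 10⁻⁴ → stable
  185–188 m: −αΔT+βΔS = −(2.5 × 10⁻⁴)(-0.1)+(8 × 10⁻⁴)(+0.69) = 5.8 × 10⁻⁴ → stable
Every interval has Δρ > 0: the column is stably stratified throughout.

none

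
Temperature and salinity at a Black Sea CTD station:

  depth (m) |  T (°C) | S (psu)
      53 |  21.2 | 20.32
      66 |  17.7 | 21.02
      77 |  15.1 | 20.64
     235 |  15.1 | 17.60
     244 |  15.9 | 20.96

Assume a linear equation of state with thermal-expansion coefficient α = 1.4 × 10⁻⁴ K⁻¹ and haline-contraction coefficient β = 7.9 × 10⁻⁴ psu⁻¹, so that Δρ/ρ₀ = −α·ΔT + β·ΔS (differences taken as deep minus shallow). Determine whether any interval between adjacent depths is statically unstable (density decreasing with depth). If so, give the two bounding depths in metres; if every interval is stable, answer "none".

Evaluate Δρ/ρ₀ = −αΔT + βΔS across each adjacent pair:
  53–66 m: −αΔT+βΔS = −(1.4 × 10⁻⁴)(-3.5)+(7.9 × 10⁻⁴)(+0.70) = 1.0 × 10⁻³ → stable
  66–77 m: −αΔT+βΔS = −(1.4 × 10⁻⁴)(-2.6)+(7.9 × 10⁻⁴)(-0.38) = 6.4 × 10⁻⁵ → stable
  77–235 m: −αΔT+βΔS = −(1.4 × 10⁻⁴)(+0.0)+(7.9 × 10⁻⁴)(-3.04) = -2.4 × 10⁻³ → UNSTABLE
  235–244 m: −αΔT+βΔS = −(1.4 × 10⁻⁴)(+0.8)+(7.9 × 10⁻⁴)(+3.36) = 2.5 × 10⁻³ → stable
The 77–235 m interval has Δρ < 0: lighter water underlies denser water.

77–235 m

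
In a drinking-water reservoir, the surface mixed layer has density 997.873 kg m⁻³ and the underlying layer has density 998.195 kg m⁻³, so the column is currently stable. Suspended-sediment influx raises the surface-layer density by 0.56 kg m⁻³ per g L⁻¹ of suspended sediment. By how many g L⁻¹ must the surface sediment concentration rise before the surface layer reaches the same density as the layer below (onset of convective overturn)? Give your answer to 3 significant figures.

Density deficit of the surface layer: 998.195 − 997.873 = 0.322 kg m⁻³.
Required change = 0.322 / 0.56 = 0.575 g L⁻¹.

0.575 g L⁻¹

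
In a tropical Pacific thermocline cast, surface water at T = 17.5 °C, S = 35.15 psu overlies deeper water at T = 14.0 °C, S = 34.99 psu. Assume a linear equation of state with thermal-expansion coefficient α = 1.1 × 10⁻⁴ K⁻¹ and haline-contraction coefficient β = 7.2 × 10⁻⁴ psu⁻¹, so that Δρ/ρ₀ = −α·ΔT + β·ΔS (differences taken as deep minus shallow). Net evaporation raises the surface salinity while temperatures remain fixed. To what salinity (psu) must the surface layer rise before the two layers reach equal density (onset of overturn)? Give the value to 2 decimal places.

35.52 psu

Neutral buoyancy requires −α(T_deep − T_surf) + β(S_deep − S_surf′) = 0.
S_surf′ = S_deep − (α/β)·ΔT = 34.99 − (1.1 × 10⁻⁴/7.2 × 10⁻⁴)·(-3.5) = 35.5247 psu.
Increase required: 35.5247 − 35.15 = 0.3747 psu.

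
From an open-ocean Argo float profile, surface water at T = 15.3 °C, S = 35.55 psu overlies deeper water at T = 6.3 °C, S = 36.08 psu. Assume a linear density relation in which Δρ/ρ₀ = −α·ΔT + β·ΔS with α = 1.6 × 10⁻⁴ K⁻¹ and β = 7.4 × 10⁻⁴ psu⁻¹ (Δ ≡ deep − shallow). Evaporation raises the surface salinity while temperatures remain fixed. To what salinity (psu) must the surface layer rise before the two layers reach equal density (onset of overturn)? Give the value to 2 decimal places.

38.03 psu

Neutral buoyancy requires −α(T_deep − T_surf) + β(S_deep − S_surf′) = 0.
S_surf′ = S_deep − (α/β)·ΔT = 36.08 − (1.6 × 10⁻⁴/7.4 × 10⁻⁴)·(-9.0) = 38.0259 psu.
Increase required: 38.0259 − 35.55 = 2.4759 psu.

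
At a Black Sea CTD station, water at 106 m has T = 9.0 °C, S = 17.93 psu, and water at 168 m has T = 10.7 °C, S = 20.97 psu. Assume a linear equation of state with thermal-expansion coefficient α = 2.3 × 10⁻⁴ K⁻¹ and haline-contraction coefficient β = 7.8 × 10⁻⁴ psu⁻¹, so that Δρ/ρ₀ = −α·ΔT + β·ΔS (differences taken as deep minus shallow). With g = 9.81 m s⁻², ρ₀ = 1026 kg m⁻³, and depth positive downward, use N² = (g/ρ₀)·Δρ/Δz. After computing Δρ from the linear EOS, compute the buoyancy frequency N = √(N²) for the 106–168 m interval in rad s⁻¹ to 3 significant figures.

ΔT = +1.7 K, ΔS = +3.04 psu (deep − shallow).
Δρ/ρ₀ = −αΔT + βΔS = -3.91 × 10⁻⁴ + 2.3712 × 10⁻³ = 1.9802 × 10⁻³, so Δρ ≈ 2.032 kg m⁻³.
N² = (g/ρ₀)·Δρ/Δz = g·(Δρ/ρ₀)/Δz = 9.81 × 1.9802 × 10⁻³ / 62 = 3.1332 × 10⁻⁴ s⁻².
N = √(3.1332 × 10⁻⁴) = 0.017701 rad s⁻¹ ≈ 0.0177 rad s⁻¹.

0.0177 rad s⁻¹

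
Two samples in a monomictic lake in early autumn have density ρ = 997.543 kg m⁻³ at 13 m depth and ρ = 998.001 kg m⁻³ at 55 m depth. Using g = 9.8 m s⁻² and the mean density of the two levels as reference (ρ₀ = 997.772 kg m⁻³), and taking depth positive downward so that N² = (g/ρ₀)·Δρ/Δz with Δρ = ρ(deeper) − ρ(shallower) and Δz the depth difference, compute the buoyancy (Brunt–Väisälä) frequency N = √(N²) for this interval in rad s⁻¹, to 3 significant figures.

Δρ = 998.001 − 997.543 = 0.458 kg m⁻³ over Δz = 55 − 13 = 42 m.
N² = (9.8/997.772) × (0.458/42) = 1.0711 × 10⁻⁴ s⁻².
N = √(1.0711 × 10⁻⁴) = 0.010349 rad s⁻¹ ≈ 0.0103 rad s⁻¹.
N² > 0, so the interval is statically stable.

0.0103 rad s⁻¹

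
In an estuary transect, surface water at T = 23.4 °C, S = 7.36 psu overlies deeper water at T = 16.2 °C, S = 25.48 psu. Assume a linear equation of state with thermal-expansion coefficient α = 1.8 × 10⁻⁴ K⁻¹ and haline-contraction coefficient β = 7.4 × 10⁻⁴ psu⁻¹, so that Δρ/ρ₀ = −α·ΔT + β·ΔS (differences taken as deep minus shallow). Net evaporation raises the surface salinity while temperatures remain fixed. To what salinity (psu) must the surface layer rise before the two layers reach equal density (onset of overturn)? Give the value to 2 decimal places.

27.23 psu

Neutral buoyancy requires −α(T_deep − T_surf) + β(S_deep − S_surf′) = 0.
S_surf′ = S_deep − (α/β)·ΔT = 25.48 − (1.8 × 10⁻⁴/7.4 × 10⁻⁴)·(-7.2) = 27.2314 psu.
Increase required: 27.2314 − 7.36 = 19.8714 psu.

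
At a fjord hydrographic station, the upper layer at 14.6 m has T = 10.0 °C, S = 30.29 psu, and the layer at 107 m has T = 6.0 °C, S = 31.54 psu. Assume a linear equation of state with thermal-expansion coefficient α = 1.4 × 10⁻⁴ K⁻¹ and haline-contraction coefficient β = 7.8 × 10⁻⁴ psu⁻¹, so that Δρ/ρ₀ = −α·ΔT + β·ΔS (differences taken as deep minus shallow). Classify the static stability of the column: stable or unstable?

ΔT = 6.0 − 10.0 = -4.0 K and ΔS = 31.54 − 30.29 = +1.25 psu (deep − shallow).
−αΔT = 5.60 × 10⁻⁴; βΔS = 9.75 × 10⁻⁴; sum Δρ/ρ₀ = 1.535 × 10⁻³.
Δρ/ρ₀ > 0, so Δρ > 0: deeper water is denser → statically stable.

stable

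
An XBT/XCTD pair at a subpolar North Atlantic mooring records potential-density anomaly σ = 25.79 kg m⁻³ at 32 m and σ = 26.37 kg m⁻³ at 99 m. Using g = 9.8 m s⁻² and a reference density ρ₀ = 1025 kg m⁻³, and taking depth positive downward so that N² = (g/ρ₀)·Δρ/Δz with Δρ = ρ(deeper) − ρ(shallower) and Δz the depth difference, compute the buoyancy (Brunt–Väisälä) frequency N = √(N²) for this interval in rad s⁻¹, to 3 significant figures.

Δρ = 1026.37 − 1025.79 = 0.58 kg m⁻³ over Δz = 99 − 32 = 67 m.
N² = (9.8/1025) × (0.58/67) = 8.2767 × 10⁻⁵ s⁻².
N = √(8.2767 × 10⁻⁵) = 9.0976 × 10⁻³ rad s⁻¹ ≈ 9.10 × 10⁻³ rad s⁻¹.

9.10 × 10⁻³ rad s⁻¹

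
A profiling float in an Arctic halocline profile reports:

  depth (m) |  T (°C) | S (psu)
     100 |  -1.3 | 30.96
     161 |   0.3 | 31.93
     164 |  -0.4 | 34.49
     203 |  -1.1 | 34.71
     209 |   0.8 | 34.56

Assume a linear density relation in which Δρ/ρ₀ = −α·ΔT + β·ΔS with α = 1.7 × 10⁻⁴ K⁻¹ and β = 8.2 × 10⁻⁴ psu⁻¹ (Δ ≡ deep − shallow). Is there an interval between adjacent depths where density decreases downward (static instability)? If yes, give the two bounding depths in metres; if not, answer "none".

203–209 m

Evaluate Δρ/ρ₀ = −αΔT + βΔS across each adjacent pair:
  100–161 m: −αΔT+βΔS = −(1.7 × 10⁻⁴)(+1.6)+(8.2 × 10⁻⁴)(+0.97) = 5.2 × 10⁻⁴ → stable
  161–164 m: −αΔT+βΔS = −(1.7 × 10⁻⁴)(-0.7)+(8.2 × 10⁻⁴)(+2.56) = 2.2 × 10⁻³ → stable
  164–203 m: −αΔT+βΔS = −(1.7 × 10⁻⁴)(-0.7)+(8.2 × 10⁻⁴)(+0.22) = 3.0 × 10⁻⁴ → stable
  203–209 m: −αΔT+βΔS = −(1.7 × 10⁻⁴)(+1.9)+(8.2 × 10⁻⁴)(-0.15) = -4.5 × 10⁻⁴ → UNSTABLE
The 203–209 m interval has Δρ < 0: lighter water underlies denser water.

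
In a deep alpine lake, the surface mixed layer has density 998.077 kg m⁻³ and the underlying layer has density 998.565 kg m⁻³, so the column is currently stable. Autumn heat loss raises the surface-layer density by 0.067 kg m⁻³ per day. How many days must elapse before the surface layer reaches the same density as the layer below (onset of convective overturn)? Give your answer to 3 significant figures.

7.28 days

Density deficit of the surface layer: 998.565 − 998.077 = 0.488 kg m⁻³.
Required change = 0.488 / 0.067 = 7.28 days.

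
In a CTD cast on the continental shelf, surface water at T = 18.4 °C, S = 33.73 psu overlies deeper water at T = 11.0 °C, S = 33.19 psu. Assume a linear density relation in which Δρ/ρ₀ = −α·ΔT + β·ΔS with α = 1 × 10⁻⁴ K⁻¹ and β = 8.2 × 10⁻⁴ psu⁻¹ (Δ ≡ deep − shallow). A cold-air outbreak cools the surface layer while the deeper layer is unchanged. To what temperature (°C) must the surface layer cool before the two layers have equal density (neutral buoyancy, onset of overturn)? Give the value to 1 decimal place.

15.4 °C

Neutral buoyancy requires Δρ = 0, i.e. −α(T_deep − T_surf′) + β(S_deep − S_surf) = 0.
T_surf′ = T_deep − (β/α)·ΔS = 11.0 − (8.2 × 10⁻⁴/1 × 10⁻⁴)·(-0.54) = 15.428 °C.
Cooling required: 18.4 − (15.428) = 2.972 °C.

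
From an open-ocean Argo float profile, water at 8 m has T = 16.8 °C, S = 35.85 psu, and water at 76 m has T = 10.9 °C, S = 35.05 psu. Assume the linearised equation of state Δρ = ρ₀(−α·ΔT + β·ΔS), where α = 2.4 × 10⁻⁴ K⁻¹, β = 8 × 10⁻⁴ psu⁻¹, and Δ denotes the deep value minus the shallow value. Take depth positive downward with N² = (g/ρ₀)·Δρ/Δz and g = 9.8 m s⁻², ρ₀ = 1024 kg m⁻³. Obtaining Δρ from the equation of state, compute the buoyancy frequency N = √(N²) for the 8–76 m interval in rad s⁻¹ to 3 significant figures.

0.0106 rad s⁻¹

ΔT = -5.9 K, ΔS = -0.80 psu (deep − shallow).
Δρ/ρ₀ = −αΔT + βΔS = 1.416 × 10⁻³ − 6.40 × 10⁻⁴ = 7.76 × 10⁻⁴, so Δρ ≈ 0.7946 kg m⁻³.
N² = (g/ρ₀)·Δρ/Δz = g·(Δρ/ρ₀)/Δz = 9.8 × 7.76 × 10⁻⁴ / 68 = 1.1184 × 10⁻⁴ s⁻².
N = √(1.1184 × 10⁻⁴) = 0.010575 rad s⁻¹ ≈ 0.0106 rad s⁻¹.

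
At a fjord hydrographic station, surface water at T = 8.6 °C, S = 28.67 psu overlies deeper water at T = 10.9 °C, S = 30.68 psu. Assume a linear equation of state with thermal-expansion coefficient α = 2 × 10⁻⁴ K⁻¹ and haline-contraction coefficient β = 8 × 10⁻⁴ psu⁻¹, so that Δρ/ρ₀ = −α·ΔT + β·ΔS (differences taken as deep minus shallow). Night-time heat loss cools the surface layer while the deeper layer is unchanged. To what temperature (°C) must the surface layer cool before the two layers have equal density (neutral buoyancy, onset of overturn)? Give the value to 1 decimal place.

Neutral buoyancy requires Δρ = 0, i.e. −α(T_deep − T_surf′) + β(S_deep − S_surf) = 0.
T_surf′ = T_deep − (β/α)·ΔS = 10.9 − (8 × 10⁻⁴/2 × 10⁻⁴)·(+2.01) = 2.860 °C.
Cooling required: 8.6 − (2.860) = 5.740 °C.

2.9 °C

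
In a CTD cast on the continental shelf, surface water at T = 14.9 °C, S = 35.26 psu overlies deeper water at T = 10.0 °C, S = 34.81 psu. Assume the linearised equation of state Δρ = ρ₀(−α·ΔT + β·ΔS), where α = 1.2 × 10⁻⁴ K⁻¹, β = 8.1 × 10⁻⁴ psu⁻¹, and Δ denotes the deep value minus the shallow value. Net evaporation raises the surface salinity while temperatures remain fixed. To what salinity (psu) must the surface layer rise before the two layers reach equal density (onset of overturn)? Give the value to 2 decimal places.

Neutral buoyancy requires −α(T_deep − T_surf) + β(S_deep − S_surf′) = 0.
S_surf′ = S_deep − (α/β)·ΔT = 34.81 − (1.2 × 10⁻⁴/8.1 × 10⁻⁴)·(-4.9) = 35.5359 psu.
Increase required: 35.5359 − 35.26 = 0.2759 psu.

35.54 psu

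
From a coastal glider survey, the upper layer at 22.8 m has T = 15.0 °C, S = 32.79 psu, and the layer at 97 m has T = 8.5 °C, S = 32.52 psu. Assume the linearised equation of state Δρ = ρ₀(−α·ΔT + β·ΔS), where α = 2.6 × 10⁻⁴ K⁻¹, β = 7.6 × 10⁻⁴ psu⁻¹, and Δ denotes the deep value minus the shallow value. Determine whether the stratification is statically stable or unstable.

ΔT = 8.5 − 15.0 = -6.5 K and ΔS = 32.52 − 32.79 = -0.27 psu (deep − shallow).
−αΔT = 1.69 × 10⁻³; βΔS = -2.052 × 10⁻⁴; sum Δρ/ρ₀ = 1.4848 × 10⁻³.
Δρ/ρ₀ > 0, so Δρ > 0: deeper water is denser → statically stable.

stable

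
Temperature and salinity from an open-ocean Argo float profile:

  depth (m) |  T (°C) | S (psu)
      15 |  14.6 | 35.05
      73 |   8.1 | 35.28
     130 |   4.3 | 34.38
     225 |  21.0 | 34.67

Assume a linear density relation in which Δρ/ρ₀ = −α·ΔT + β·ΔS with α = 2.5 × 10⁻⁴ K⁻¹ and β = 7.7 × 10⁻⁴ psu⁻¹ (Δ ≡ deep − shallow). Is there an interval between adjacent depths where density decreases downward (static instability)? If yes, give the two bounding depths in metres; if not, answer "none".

Evaluate Δρ/ρ₀ = −αΔT + βΔS across each adjacent pair:
  15–73 m: −αΔT+βΔS = −(2.5 × 10⁻⁴)(-6.5)+(7.7 × 10⁻⁴)(+0.23) = 1.8 × 10⁻³ → stable
  73–130 m: −αΔT+βΔS = −(2.5 × 10⁻⁴)(-3.8)+(7.7 × 10⁻⁴)(-0.90) = 2.6 × 10⁻⁴ → stable
  130–225 m: −αΔT+βΔS = −(2.5 × 10⁻⁴)(+16.7)+(7.7 × 10⁻⁴)(+0.29) = -4.0 × 10⁻³ → UNSTABLE
The 130–225 m interval has Δρ < 0: lighter water underlies denser water.

130–225 m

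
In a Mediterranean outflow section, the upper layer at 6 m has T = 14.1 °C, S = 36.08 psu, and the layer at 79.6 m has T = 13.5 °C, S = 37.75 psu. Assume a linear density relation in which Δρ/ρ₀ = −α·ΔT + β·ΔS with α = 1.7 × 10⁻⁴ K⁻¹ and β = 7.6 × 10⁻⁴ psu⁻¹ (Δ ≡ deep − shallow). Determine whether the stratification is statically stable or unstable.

stable

ΔT = 13.5 − 14.1 = -0.6 K and ΔS = 37.75 − 36.08 = +1.67 psu (deep − shallow).
−αΔT = 1.02 × 10⁻⁴; βΔS = 1.2692 × 10⁻³; sum Δρ/ρ₀ = 1.3712 × 10⁻³.
Δρ/ρ₀ > 0, so Δρ > 0: deeper water is denser → statically stable.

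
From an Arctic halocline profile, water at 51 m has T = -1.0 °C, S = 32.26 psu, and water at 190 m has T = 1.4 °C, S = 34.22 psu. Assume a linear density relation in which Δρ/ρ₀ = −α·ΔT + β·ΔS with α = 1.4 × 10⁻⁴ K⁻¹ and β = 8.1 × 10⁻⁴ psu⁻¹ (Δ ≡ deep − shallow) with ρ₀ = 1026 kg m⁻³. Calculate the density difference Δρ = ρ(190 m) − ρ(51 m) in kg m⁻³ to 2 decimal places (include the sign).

+1.28 kg m⁻³

ΔT = +2.4 K, ΔS = +1.96 psu (deep − shallow).
Δρ/ρ₀ = −(1.4 × 10⁻⁴)(+2.4) + (8.1 × 10⁻⁴)(+1.96) = 1.2516 × 10⁻³.
Δρ = 1026 × (1.2516 × 10⁻³) = +1.28 kg m⁻³.
Positive Δρ: denser below, stable.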